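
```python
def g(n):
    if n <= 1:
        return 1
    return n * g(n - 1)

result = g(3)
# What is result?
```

g(3) = 3 * 2 * 1 = 6

Answer: 6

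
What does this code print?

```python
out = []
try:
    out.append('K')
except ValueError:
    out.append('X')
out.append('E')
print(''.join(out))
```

Execution trace: 'K' (try body, no exception) → 'E' (after the try/except). Output: KE

Answer: KE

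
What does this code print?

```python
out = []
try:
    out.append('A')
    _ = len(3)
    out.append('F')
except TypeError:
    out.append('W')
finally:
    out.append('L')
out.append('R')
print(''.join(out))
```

Execution trace: 'A' (try body) → 'W' (except TypeError) → 'L' (finally) → 'R' (after the try/except). Output: AWLR

Answer: AWLR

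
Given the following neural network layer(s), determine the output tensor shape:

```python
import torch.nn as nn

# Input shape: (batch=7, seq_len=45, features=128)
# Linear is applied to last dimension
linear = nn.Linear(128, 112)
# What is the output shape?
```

Input: (7, 45, 128) -> Output: (7, 45, 112)

Answer: (7, 45, 112)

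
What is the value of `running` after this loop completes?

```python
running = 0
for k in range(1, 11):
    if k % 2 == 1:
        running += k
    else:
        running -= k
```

Add odd, subtract even
`running` takes the values: 0 → 1 → -1 → 2 → -2 → 3 → -3 → 4 → -4 → 5 → -5

Answer: -5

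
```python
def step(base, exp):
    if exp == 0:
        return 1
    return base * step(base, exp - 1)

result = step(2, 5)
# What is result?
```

step(2, 5) = 2 * 2 * 2 * 2 * 2 = 32

Answer: 32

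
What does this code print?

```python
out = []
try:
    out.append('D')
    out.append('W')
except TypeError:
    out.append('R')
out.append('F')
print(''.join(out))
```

Execution trace: 'D' (try body) → 'W' (try body, no exception) → 'F' (after the try/except). Output: DWF

Answer: DWF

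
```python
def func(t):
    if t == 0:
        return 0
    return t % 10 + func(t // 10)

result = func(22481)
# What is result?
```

Sum of digits of 22481: 1 + 8 + 4 + 2 + 2 = 17

Answer: 17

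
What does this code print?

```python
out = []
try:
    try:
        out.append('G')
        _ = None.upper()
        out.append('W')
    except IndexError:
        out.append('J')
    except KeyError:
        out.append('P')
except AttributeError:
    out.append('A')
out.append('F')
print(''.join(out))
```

Execution trace: 'G' (try body) → 'A' (outer except AttributeError) → 'F' (after the try/except). Output: GAF

Answer: GAF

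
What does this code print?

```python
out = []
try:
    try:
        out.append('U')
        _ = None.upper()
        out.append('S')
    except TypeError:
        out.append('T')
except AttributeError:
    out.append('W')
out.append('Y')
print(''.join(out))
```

Execution trace: 'U' (try body) → 'W' (outer except AttributeError) → 'Y' (after the try/except). Output: UWY

Answer: UWY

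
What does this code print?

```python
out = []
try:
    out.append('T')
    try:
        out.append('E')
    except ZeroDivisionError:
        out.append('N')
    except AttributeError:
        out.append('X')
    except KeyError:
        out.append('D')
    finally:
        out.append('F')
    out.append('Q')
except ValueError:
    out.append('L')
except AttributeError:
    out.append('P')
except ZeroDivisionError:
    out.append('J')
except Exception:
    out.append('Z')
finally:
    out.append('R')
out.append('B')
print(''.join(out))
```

Execution trace: 'T' (try body) → 'E' (inner try body, no exception) → 'F' (inner finally) → 'Q' (try body, no exception) → 'R' (finally) → 'B' (after the try/except). Output: TEFQRB

Answer: TEFQRB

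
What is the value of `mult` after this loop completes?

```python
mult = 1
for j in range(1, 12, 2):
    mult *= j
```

Product of 1, 3, 5, ... up to 11
`mult` takes the values: 1 → 3 → 15 → 105 → 945 → 10395

Answer: 10395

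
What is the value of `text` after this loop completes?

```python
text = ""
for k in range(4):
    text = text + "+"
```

Repeat '+' 4 times
`text` takes the values: "" → "+" → "++" → "+++" → "++++"

Answer: "++++"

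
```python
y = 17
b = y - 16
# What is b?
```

Trace:
`y = 17` → y = 17
`b = y - 16` → b = 1
So b = 1

Answer: 1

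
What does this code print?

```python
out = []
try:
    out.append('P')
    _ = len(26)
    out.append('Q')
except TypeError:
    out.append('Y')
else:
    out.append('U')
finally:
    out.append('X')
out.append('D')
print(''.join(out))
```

Execution trace: 'P' (try body) → 'Y' (except TypeError) → 'X' (finally) → 'D' (after the try/except). Output: PYXD

Answer: PYXD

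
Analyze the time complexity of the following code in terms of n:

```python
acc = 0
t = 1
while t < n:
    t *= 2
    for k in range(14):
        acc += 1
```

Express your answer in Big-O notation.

Each loop level contributes: log n × 1. Multiplying the contributions gives O(log n).

Answer: O(log n)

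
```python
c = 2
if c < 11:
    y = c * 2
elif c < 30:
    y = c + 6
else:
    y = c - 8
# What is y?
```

Trace:
`c = 2` → c = 2
`if c < 11: ...` → c < 11 is True → y = 4
So y = 4

Answer: 4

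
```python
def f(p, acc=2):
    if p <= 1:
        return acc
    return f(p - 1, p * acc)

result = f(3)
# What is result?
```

Accumulator trace (n, acc): (3, 2) -> (2, 6) -> (1, 12) -> return 12

Answer: 12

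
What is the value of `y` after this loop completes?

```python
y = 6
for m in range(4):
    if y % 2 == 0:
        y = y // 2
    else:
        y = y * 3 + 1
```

Collatz-style transformation from 6
`y` takes the values: 6 → 3 → 10 → 5 → 16

Answer: 16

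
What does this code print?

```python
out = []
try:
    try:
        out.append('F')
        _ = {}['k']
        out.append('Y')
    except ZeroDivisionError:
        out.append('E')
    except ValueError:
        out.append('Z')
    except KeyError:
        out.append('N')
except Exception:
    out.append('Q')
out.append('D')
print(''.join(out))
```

Execution trace: 'F' (inner try body) → 'N' (inner except KeyError) → 'D' (after the try/except). Output: FND

Answer: FND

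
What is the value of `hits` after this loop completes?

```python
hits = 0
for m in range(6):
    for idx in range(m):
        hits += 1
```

Triangle number: 0+1+2+...+5
`hits` takes the values: 0 → 1 → 2 → 3 → 4 → 5 → 6 → 7 → 8 → 9 → 10 → 11 → 12 → 13 → 14 → 15

Answer: 15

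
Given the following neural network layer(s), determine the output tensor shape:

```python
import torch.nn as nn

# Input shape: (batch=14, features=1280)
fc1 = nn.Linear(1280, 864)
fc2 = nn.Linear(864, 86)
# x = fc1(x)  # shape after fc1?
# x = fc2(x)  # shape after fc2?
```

Input: (14, 1280) -> after fc1: (14, 864) -> Output: (14, 86)

Answer: (14, 86)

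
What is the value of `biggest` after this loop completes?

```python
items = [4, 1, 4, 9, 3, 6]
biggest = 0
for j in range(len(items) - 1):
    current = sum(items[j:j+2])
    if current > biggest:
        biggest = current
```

Max sum of 2-element window in [4, 1, 4, 9, 3, 6]
`biggest` takes the values: 0 → 5 → 13

Answer: 13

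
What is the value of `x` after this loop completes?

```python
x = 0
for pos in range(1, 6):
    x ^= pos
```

XOR of 1 to 5
`x` takes the values: 0 → 1 → 3 → 0 → 4 → 1

Answer: 1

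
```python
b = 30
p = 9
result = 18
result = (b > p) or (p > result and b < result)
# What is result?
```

Trace:
`b = 30` → b = 30
`p = 9` → p = 9
`result = 18` → result = 18
`result = (b > p) or (p > result and b < result)` → result = True
So result = True

Answer: True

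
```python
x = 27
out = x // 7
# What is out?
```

Trace:
`x = 27` → x = 27
`out = x // 7` → out = 3
So out = 3

Answer: 3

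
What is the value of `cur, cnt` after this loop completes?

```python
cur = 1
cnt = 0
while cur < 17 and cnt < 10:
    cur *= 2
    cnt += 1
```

Double until >= 17 or 10 iterations
`cur, cnt` takes the values: (1, 0) → (2, 0) → (2, 1) → (4, 1) → (4, 2) → (8, 2) → (8, 3) → (16, 3) → (16, 4) → (32, 4) → (32, 5)

Answer: 32, 5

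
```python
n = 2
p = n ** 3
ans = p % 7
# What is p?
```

Trace:
`n = 2` → n = 2
`p = n ** 3` → p = 8
`ans = p % 7` → ans = 1
So p = 8

Answer: 8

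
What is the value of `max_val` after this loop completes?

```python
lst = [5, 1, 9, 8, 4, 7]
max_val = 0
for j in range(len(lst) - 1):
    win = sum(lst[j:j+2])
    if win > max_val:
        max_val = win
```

Max sum of 2-element window in [5, 1, 9, 8, 4, 7]
`max_val` takes the values: 0 → 6 → 10 → 17

Answer: 17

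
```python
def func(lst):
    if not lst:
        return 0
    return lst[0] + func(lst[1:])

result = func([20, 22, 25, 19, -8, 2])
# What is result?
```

20 + 22 + 25 + 19 + (-8) + 2 + 0 = 80

Answer: 80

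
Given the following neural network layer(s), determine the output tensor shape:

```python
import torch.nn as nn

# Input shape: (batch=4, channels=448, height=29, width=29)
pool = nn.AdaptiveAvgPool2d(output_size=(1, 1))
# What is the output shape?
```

Input: (4, 448, 29, 29) -> Output: (4, 448, 1, 1)

Answer: (4, 448, 1, 1)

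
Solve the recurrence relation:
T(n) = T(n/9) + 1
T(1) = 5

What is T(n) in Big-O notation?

Each step divides n by 9 and adds 1. After log_9(n) steps we reach T(1)=5. So T(n) = 1·log_9(n) + 5 = O(log n).

Answer: O(log n)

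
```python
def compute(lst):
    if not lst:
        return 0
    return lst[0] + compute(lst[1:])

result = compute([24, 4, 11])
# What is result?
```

24 + 4 + 11 + 0 = 39

Answer: 39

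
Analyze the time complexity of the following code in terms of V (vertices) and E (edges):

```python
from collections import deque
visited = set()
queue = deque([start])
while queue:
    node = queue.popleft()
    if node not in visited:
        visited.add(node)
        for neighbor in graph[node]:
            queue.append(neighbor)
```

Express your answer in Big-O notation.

This is Breadth-first search on a graph. Time complexity: O(V + E).

Answer: O(V + E)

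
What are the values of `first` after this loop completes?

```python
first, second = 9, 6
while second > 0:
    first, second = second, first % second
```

GCD of 9 and 6
`first` takes the values: 9 → 6 → 3

Answer: 3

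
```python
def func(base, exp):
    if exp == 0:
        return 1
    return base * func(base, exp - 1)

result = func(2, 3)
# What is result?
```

func(2, 3) = 2 * 2 * 2 = 8

Answer: 8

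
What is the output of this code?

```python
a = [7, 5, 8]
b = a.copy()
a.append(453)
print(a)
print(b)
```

Key concept: list.copy() creates independent copy.
Step by step:
`a = [7, 5, 8]` → a = [7, 5, 8]
`b = a.copy()` → b = [7, 5, 8]
`a.append(453)` → a = [7, 5, 8, 453]
`print(a)` → prints [7, 5, 8, 453]
`print(b)` → prints [7, 5, 8]

Answer:
[7, 5, 8, 453]
[7, 5, 8]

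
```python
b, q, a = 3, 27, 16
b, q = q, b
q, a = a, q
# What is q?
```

Trace:
`b, q, a = 3, 27, 16` → b = 3; q = 27; a = 16
`b, q = q, b` → b = 27; q = 3
`q, a = a, q` → q = 16; a = 3
So q = 16

Answer: 16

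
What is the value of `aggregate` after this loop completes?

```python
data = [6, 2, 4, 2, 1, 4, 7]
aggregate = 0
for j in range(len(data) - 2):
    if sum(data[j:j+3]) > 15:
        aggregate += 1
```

Count windows with sum > 15
`aggregate` takes the values: 0

Answer: 0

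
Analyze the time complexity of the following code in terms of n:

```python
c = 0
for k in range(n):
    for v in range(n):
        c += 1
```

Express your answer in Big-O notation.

Each loop level contributes: n × n. Multiplying the contributions gives O(n^2).

Answer: O(n^2)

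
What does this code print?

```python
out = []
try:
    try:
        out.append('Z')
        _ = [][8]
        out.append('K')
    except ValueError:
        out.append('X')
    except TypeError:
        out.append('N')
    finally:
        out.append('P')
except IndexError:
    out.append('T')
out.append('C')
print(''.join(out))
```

Execution trace: 'Z' (try body) → 'P' (finally) → 'T' (outer except IndexError) → 'C' (after the try/except). Output: ZPTC

Answer: ZPTC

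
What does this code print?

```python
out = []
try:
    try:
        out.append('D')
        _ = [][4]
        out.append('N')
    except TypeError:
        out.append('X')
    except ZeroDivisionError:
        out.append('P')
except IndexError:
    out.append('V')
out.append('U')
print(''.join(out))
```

Execution trace: 'D' (try body) → 'V' (outer except IndexError) → 'U' (after the try/except). Output: DVU

Answer: DVU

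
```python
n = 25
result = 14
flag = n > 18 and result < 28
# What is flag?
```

Trace:
`n = 25` → n = 25
`result = 14` → result = 14
`flag = n > 18 and result < 28` → flag = True
So flag = True

Answer: True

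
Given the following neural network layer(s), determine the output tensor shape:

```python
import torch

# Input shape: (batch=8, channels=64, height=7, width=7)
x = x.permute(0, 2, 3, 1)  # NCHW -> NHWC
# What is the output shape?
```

Input: (8, 64, 7, 7) -> Output: (8, 7, 7, 64)

Answer: (8, 7, 7, 64)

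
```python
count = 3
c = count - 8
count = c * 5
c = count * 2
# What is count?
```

Trace:
`count = 3` → count = 3
`c = count - 8` → c = -5
`count = c * 5` → count = -25
`c = count * 2` → c = -50
So count = -25

Answer: -25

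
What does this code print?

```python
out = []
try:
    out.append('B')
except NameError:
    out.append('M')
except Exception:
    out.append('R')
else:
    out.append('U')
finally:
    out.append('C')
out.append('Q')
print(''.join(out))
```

Execution trace: 'B' (try body, no exception) → 'U' (else) → 'C' (finally) → 'Q' (after the try/except). Output: BUCQ

Answer: BUCQ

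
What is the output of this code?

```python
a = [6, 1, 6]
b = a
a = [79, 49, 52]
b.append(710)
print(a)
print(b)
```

Key concept: rebinding vs mutation: a is rebound to a new list, b still points at the original.
Step by step:
`a = [6, 1, 6]` → a = [6, 1, 6]
`b = a` → b = [6, 1, 6] (same object as a)
`a = [79, 49, 52]` → a = [79, 49, 52]
`b.append(710)` → b = [6, 1, 6, 710]
`print(a)` → prints [79, 49, 52]
`print(b)` → prints [6, 1, 6, 710]

Answer:
[79, 49, 52]
[6, 1, 6, 710]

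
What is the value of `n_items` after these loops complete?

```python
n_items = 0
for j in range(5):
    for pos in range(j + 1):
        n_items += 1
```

Triangle: 1 + 2 + ... + 5
`n_items` takes the values: 0 → 1 → 2 → 3 → 4 → 5 → 6 → 7 → 8 → 9 → 10 → 11 → 12 → 13 → 14 → 15

Answer: 15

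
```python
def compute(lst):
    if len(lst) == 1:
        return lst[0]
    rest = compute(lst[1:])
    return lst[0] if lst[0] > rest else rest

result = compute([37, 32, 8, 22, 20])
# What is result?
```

Recursive max over [37, 32, 8, 22, 20] = 37

Answer: 37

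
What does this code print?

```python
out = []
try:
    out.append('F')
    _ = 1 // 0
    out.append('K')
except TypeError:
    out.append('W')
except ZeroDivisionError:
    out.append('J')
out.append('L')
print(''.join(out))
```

Execution trace: 'F' (try body) → 'J' (except ZeroDivisionError) → 'L' (after the try/except). Output: FJL

Answer: FJL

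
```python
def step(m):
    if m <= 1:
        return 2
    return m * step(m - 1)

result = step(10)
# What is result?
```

step(10) = 10 * 9 * 8 * 7 * 6 * 5 * 4 * 3 * 2 * 2 = 7257600

Answer: 7257600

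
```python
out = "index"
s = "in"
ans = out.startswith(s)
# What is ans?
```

Trace:
`out = "index"` → out = 'index'
`s = "in"` → s = 'in'
`ans = out.startswith(s)` → ans = True
So ans = True

Answer: True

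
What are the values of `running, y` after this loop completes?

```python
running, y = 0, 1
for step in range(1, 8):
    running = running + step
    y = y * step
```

Sum and factorial of 1 to 7
`running, y` takes the values: (0, 1) → (1, 1) → (3, 1) → (3, 2) → (6, 2) → (6, 6) → (10, 6) → (10, 24) → (15, 24) → (15, 120) → (21, 120) → (21, 720) → (28, 720) → (28, 5040)

Answer: 28, 5040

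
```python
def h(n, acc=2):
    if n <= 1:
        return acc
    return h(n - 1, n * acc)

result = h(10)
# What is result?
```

Accumulator trace (n, acc): (10, 2) -> (9, 20) -> (8, 180) -> (7, 1440) -> (6, 10080) -> (5, 60480) -> (4, 302400) -> (3, 1209600) -> (2, 3628800) -> (1, 7257600) -> return 7257600

Answer: 7257600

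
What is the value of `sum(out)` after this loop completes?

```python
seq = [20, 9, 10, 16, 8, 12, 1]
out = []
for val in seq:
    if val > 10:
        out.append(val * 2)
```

Sum of doubled values > 10
`out` takes the values: [] → [40] → [40, 32] → [40, 32, 24]
So `sum(out)` = 96

Answer: 96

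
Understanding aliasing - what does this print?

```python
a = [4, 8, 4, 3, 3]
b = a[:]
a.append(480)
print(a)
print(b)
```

Key concept: slice [:] creates copy.
Step by step:
`a = [4, 8, 4, 3, 3]` → a = [4, 8, 4, 3, 3]
`b = a[:]` → b = [4, 8, 4, 3, 3]
`a.append(480)` → a = [4, 8, 4, 3, 3, 480]
`print(a)` → prints [4, 8, 4, 3, 3, 480]
`print(b)` → prints [4, 8, 4, 3, 3]

Answer:
[4, 8, 4, 3, 3, 480]
[4, 8, 4, 3, 3]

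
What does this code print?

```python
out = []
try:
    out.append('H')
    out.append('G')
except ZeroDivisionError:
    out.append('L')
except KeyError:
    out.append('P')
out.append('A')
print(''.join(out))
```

Execution trace: 'H' (try body) → 'G' (try body, no exception) → 'A' (after the try/except). Output: HGA

Answer: HGA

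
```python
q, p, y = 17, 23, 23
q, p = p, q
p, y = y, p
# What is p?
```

Trace:
`q, p, y = 17, 23, 23` → q = 17; p = 23; y = 23
`q, p = p, q` → q = 23; p = 17
`p, y = y, p` → p = 23; y = 17
So p = 23

Answer: 23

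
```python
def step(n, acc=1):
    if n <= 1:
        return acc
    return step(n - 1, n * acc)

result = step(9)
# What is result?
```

Accumulator trace (n, acc): (9, 1) -> (8, 9) -> (7, 72) -> (6, 504) -> (5, 3024) -> (4, 15120) -> (3, 60480) -> (2, 181440) -> (1, 362880) -> return 362880

Answer: 362880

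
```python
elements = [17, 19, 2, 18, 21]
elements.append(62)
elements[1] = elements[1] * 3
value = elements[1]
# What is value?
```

Trace:
`elements = [17, 19, 2, 18, 21]` → elements = [17, 19, 2, 18, 21]
`elements.append(62)` → elements = [17, 19, 2, 18, 21, 62]
`elements[1] = elements[1] * 3` → elements = [17, 57, 2, 18, 21, 62]
`value = elements[1]` → value = 57
So value = 57

Answer: 57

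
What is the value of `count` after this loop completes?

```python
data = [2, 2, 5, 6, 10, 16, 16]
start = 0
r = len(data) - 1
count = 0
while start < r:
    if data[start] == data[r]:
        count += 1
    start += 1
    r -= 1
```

Count matching pairs from ends
`count` takes the values: 0

Answer: 0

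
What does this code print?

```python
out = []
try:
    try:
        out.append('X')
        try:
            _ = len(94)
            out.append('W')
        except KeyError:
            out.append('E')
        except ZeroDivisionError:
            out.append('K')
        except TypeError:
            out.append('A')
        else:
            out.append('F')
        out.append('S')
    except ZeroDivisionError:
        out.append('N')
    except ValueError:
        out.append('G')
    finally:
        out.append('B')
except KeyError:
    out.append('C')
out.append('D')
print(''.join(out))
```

Execution trace: 'X' (try body) → 'A' (inner except TypeError) → 'S' (try body, no exception) → 'B' (finally) → 'D' (after the try/except). Output: XASBD

Answer: XASBD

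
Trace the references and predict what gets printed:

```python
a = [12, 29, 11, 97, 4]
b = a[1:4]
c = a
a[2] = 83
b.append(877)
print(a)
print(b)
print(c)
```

Key concept: slice vs alias.
Step by step:
`a = [12, 29, 11, 97, 4]` → a = [12, 29, 11, 97, 4]
`b = a[1:4]` → b = [29, 11, 97]
`c = a` → c = [12, 29, 11, 97, 4] (same object as a)
`a[2] = 83` → a = [12, 29, 83, 97, 4] (same object as c); c = [12, 29, 83, 97, 4] (same object as a)
`b.append(877)` → b = [29, 11, 97, 877]
`print(a)` → prints [12, 29, 83, 97, 4]
`print(b)` → prints [29, 11, 97, 877]
`print(c)` → prints [12, 29, 83, 97, 4]

Answer:
[12, 29, 83, 97, 4]
[29, 11, 97, 877]
[12, 29, 83, 97, 4]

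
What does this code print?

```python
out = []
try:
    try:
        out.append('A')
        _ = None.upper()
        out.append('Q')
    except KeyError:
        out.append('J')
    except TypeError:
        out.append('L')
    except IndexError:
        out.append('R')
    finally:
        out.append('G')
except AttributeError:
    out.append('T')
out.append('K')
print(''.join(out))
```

Execution trace: 'A' (try body) → 'G' (finally) → 'T' (outer except AttributeError) → 'K' (after the try/except). Output: AGTK

Answer: AGTK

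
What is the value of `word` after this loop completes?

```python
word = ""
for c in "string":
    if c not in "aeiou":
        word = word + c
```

Remove vowels from 'string'
`word` takes the values: "" → "s" → "st" → "str" → "strn" → "strng"

Answer: "strng"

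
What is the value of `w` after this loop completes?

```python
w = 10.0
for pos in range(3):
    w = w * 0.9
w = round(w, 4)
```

Exponential decay: 10.0 * 0.9^3
`w` takes the values: 10.0 → 9.0 → 8.1 → 7.29

Answer: 7.29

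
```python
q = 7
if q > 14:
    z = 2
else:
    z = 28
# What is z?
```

Trace:
`q = 7` → q = 7
`if q > 14: ...` → q > 14 is False, take else branch → z = 28
So z = 28

Answer: 28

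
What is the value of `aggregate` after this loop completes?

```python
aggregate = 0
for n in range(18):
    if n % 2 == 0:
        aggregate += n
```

Sum of even numbers 0 to 17
`aggregate` takes the values: 0 → 2 → 6 → 12 → 20 → 30 → 42 → 56 → 72

Answer: 72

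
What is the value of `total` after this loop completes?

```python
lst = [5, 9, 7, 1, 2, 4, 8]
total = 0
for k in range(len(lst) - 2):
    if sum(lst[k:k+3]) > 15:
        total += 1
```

Count windows with sum > 15
`total` takes the values: 0 → 1 → 2

Answer: 2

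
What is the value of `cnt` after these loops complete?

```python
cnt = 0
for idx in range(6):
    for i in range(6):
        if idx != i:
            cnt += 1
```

6² - 6 (exclude diagonal)
`cnt` takes the values: 0 → 1 → 2 → 3 → 4 → 5 → 6 → 7 → 8 → 9 → 10 → 11 → 12 → 13 → 14 → 15 → 16 → 17 → 18 → 19 → 20 → 21 → 22 → 23 → 24 → 25 → 26 → 27 → 28 → 29 → 30

Answer: 30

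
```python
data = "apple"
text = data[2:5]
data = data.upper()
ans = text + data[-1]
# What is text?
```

Trace:
`data = "apple"` → data = 'apple'
`text = data[2:5]` → text = 'ple'
`data = data.upper()` → data = 'APPLE'
`ans = text + data[-1]` → ans = 'pleE'
So text = 'ple'

Answer: 'ple'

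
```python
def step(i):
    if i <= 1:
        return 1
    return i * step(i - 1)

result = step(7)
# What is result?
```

step(7) = 7 * 6 * 5 * 4 * 3 * 2 * 1 = 5040

Answer: 5040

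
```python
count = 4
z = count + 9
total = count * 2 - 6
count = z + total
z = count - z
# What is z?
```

Trace:
`count = 4` → count = 4
`z = count + 9` → z = 13
`total = count * 2 - 6` → total = 2
`count = z + total` → count = 15
`z = count - z` → z = 2
So z = 2

Answer: 2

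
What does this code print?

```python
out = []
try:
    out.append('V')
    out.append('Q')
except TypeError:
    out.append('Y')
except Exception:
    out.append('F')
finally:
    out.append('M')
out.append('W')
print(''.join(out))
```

Execution trace: 'V' (try body) → 'Q' (try body, no exception) → 'M' (finally) → 'W' (after the try/except). Output: VQMW

Answer: VQMW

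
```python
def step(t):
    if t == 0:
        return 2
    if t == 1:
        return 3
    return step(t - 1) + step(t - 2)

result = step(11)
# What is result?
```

Build up from base cases: step(0)=2, step(1)=3, step(2)=5, step(3)=8, step(4)=13, step(5)=21, step(6)=34, ..., step(11)=377

Answer: 377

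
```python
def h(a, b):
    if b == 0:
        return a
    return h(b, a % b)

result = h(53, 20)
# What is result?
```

h(53, 20) -> h(20, 13) -> h(13, 7) -> h(7, 6) -> h(6, 1) -> h(1, 0) -> 1

Answer: 1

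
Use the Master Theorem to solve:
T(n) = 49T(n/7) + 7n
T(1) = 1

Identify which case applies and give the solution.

a=49, b=7, f(n)=7n. log_7(49) = 2. Since c=1 < 2, Case 1 applies: T(n) = Θ(n^log_b(a)) = O(n^2).

Answer: O(n^2) - Case 1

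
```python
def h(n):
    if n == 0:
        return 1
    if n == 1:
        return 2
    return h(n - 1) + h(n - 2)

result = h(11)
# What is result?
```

Build up from base cases: h(0)=1, h(1)=2, h(2)=3, h(3)=5, h(4)=8, h(5)=13, h(6)=21, ..., h(11)=233

Answer: 233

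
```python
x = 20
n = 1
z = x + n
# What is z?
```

Trace:
`x = 20` → x = 20
`n = 1` → n = 1
`z = x + n` → z = 21
So z = 21

Answer: 21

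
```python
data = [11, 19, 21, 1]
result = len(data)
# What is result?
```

Trace:
`data = [11, 19, 21, 1]` → data = [11, 19, 21, 1]
`result = len(data)` → result = 4
So result = 4

Answer: 4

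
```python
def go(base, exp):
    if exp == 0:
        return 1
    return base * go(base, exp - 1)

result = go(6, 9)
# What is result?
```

go(6, 9) = 6 * 6 * 6 * 6 * 6 * 6 * 6 * 6 * 6 = 10077696

Answer: 10077696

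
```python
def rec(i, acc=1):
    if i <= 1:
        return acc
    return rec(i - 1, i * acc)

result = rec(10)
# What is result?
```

Accumulator trace (n, acc): (10, 1) -> (9, 10) -> (8, 90) -> (7, 720) -> (6, 5040) -> (5, 30240) -> (4, 151200) -> (3, 604800) -> (2, 1814400) -> (1, 3628800) -> return 3628800

Answer: 3628800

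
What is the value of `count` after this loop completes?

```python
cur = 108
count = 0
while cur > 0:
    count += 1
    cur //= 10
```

Count digits by repeated division by 10
`count` takes the values: 0 → 1 → 2 → 3

Answer: 3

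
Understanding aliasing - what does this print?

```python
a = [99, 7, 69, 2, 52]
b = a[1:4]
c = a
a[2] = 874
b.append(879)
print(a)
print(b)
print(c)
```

Key concept: slice vs alias.
Step by step:
`a = [99, 7, 69, 2, 52]` → a = [99, 7, 69, 2, 52]
`b = a[1:4]` → b = [7, 69, 2]
`c = a` → c = [99, 7, 69, 2, 52] (same object as a)
`a[2] = 874` → a = [99, 7, 874, 2, 52] (same object as c); c = [99, 7, 874, 2, 52] (same object as a)
`b.append(879)` → b = [7, 69, 2, 879]
`print(a)` → prints [99, 7, 874, 2, 52]
`print(b)` → prints [7, 69, 2, 879]
`print(c)` → prints [99, 7, 874, 2, 52]

Answer:
[99, 7, 874, 2, 52]
[7, 69, 2, 879]
[99, 7, 874, 2, 52]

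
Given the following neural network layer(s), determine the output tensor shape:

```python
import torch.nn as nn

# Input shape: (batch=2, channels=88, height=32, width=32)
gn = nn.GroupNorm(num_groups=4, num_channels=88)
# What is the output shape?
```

Input: (2, 88, 32, 32) -> Output: (2, 88, 32, 32)

Answer: (2, 88, 32, 32)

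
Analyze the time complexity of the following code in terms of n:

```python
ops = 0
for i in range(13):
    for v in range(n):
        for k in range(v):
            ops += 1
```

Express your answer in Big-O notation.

Each loop level contributes: 1 × n × n. Multiplying the contributions gives O(n^2).

Answer: O(n^2)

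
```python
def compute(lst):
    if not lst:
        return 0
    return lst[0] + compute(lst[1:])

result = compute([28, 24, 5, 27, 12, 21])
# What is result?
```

28 + 24 + 5 + 27 + 12 + 21 + 0 = 117

Answer: 117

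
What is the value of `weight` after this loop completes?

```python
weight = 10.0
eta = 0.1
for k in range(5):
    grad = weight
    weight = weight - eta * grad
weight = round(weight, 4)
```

Gradient descent: w = 10.0 * (1 - 0.1)^5
`weight` takes the values: 10.0 → 9.0 → 8.1 → 7.29 → 6.561 → 5.9049

Answer: 5.9049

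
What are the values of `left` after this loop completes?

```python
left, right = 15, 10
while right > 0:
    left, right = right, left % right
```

GCD of 15 and 10
`left` takes the values: 15 → 10 → 5

Answer: 5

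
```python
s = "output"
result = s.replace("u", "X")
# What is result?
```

Trace:
`s = "output"` → s = 'output'
`result = s.replace("u", "X")` → result = 'oXtpXt'
So result = 'oXtpXt'

Answer: 'oXtpXt'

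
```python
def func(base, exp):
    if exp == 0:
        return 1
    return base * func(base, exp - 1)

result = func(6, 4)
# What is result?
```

func(6, 4) = 6 * 6 * 6 * 6 = 1296

Answer: 1296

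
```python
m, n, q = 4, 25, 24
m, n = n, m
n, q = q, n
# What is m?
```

Trace:
`m, n, q = 4, 25, 24` → m = 4; n = 25; q = 24
`m, n = n, m` → m = 25; n = 4
`n, q = q, n` → n = 24; q = 4
So m = 25

Answer: 25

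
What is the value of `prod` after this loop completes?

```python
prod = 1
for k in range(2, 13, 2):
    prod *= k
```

Product of even numbers 2 to 12
`prod` takes the values: 1 → 2 → 8 → 48 → 384 → 3840 → 46080

Answer: 46080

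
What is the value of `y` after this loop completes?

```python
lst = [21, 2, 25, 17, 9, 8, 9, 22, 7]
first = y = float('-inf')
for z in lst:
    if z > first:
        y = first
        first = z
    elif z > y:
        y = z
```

Second largest (with repeats) in [21, 2, 25, 17, 9, 8, 9, 22, 7]
`y` takes the values: -inf → 2 → 21 → 22

Answer: 22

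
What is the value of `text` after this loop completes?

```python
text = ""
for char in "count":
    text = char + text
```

Reverse 'count'
`text` takes the values: "" → "c" → "oc" → "uoc" → "nuoc" → "tnuoc"

Answer: "tnuoc"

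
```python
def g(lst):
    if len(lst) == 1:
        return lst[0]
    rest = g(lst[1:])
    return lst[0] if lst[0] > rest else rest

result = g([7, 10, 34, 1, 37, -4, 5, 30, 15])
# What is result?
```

Recursive max over [7, 10, 34, 1, 37, -4, 5, 30, 15] = 37

Answer: 37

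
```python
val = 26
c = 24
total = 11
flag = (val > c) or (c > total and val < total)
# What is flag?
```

Trace:
`val = 26` → val = 26
`c = 24` → c = 24
`total = 11` → total = 11
`flag = (val > c) or (c > total and val < total)` → flag = True
So flag = True

Answer: True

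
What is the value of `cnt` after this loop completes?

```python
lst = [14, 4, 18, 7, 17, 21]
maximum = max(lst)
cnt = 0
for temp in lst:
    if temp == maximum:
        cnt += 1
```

Count of max value 21 in [14, 4, 18, 7, 17, 21]
`cnt` takes the values: 0 → 1

Answer: 1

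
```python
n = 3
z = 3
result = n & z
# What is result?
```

Trace:
`n = 3` → n = 3
`z = 3` → z = 3
`result = n & z` → result = 3
So result = 3

Answer: 3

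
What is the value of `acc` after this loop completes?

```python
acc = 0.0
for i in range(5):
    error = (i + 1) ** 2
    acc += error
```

Sum of squared losses 1² + 2² + ... + 5²
`acc` takes the values: 0.0 → 1.0 → 5.0 → 14.0 → 30.0 → 55.0

Answer: 55.0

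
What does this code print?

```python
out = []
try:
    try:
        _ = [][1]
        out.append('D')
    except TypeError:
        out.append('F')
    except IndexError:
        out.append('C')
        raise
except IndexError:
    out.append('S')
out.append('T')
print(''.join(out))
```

Execution trace: 'C' (inner except IndexError) → 'S' (outer except IndexError) → 'T' (after the try/except). Output: CST

Answer: CST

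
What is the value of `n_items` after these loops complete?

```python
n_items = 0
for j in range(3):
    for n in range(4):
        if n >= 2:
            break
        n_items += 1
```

Inner breaks at 2, outer runs 3 times
`n_items` takes the values: 0 → 1 → 2 → 3 → 4 → 5 → 6

Answer: 6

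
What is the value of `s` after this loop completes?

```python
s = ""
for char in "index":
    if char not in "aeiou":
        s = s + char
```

Remove vowels from 'index'
`s` takes the values: "" → "n" → "nd" → "ndx"

Answer: "ndx"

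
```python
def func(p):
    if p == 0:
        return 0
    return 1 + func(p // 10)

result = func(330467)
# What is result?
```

Count of digits of 330467: 6

Answer: 6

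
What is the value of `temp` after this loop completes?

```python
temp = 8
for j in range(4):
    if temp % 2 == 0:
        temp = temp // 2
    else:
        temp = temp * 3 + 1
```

Collatz-style transformation from 8
`temp` takes the values: 8 → 4 → 2 → 1 → 4

Answer: 4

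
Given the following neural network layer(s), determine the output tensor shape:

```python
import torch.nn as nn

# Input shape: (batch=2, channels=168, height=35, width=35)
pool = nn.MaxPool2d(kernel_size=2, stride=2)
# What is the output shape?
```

Input: (2, 168, 35, 35) -> Output: (2, 168, 17, 17)

Answer: (2, 168, 17, 17)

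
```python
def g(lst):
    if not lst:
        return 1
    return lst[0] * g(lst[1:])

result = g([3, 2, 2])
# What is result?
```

Product over [3, 2, 2] = 3 * 2 * 2 = 12

Answer: 12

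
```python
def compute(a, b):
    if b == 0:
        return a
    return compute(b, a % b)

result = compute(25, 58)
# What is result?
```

compute(25, 58) -> compute(58, 25) -> compute(25, 8) -> compute(8, 1) -> compute(1, 0) -> 1

Answer: 1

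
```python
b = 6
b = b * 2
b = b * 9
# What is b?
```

Trace:
`b = 6` → b = 6
`b = b * 2` → b = 12
`b = b * 9` → b = 108
So b = 108

Answer: 108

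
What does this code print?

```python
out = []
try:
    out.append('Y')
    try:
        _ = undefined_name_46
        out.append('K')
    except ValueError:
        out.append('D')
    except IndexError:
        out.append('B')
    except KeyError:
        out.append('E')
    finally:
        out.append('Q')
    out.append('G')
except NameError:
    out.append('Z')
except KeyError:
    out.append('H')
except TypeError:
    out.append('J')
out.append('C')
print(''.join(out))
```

Execution trace: 'Y' (try body) → 'Q' (inner finally) → 'Z' (except NameError) → 'C' (after the try/except). Output: YQZC

Answer: YQZC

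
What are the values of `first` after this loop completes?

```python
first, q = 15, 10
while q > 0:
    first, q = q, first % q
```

GCD of 15 and 10
`first` takes the values: 15 → 10 → 5

Answer: 5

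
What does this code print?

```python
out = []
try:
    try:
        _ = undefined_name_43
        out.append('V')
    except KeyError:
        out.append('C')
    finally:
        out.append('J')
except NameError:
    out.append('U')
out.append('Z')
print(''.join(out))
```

Execution trace: 'J' (finally) → 'U' (outer except NameError) → 'Z' (after the try/except). Output: JUZ

Answer: JUZ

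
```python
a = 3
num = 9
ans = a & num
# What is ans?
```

Trace:
`a = 3` → a = 3
`num = 9` → num = 9
`ans = a & num` → ans = 1
So ans = 1

Answer: 1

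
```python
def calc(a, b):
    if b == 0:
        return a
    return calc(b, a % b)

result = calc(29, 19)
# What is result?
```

calc(29, 19) -> calc(19, 10) -> calc(10, 9) -> calc(9, 1) -> calc(1, 0) -> 1

Answer: 1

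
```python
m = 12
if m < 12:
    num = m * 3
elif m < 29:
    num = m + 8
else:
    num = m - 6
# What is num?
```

Trace:
`m = 12` → m = 12
`if m < 12: ...` → m < 12 is False, m < 29 is True → num = 20
So num = 20

Answer: 20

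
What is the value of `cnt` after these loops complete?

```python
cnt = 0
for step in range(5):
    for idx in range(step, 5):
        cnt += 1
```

Upper triangle: 5 + 4 + ... + 1
`cnt` takes the values: 0 → 1 → 2 → 3 → 4 → 5 → 6 → 7 → 8 → 9 → 10 → 11 → 12 → 13 → 14 → 15

Answer: 15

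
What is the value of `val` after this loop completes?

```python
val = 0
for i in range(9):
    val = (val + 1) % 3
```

Increment mod 3, 9 times = 0
`val` takes the values: 0 → 1 → 2 → 0 → 1 → 2 → 0 → 1 → 2 → 0

Answer: 0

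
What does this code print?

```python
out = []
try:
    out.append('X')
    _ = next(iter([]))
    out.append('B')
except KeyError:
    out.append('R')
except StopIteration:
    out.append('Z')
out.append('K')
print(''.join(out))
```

Execution trace: 'X' (try body) → 'Z' (except StopIteration) → 'K' (after the try/except). Output: XZK

Answer: XZK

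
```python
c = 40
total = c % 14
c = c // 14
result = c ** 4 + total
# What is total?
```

Trace:
`c = 40` → c = 40
`total = c % 14` → total = 12
`c = c // 14` → c = 2
`result = c ** 4 + total` → result = 28
So total = 12

Answer: 12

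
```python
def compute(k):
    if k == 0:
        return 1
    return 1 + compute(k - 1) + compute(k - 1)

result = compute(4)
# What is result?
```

compute(k) = 1 + 2·compute(k-1), compute(0)=1. Closed form: (1+1)·2^4 - 1 = 31.

Answer: 31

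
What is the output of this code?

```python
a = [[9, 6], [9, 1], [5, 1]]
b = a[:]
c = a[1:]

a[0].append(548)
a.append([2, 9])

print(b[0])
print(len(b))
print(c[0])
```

Key concept: slice with nested mutation.
Step by step:
`a = [[9, 6], [9, 1], [5, 1]]` → a = [[9, 6], [9, 1], [5, 1]]
`b = a[:]` → b = [[9, 6], [9, 1], [5, 1]]
`c = a[1:]` → c = [[9, 1], [5, 1]]
`a[0].append(548)` → a = [[9, 6, 548], [9, 1], [5, 1]]; b = [[9, 6, 548], [9, 1], [5, 1]]
`a.append([2, 9])` → a = [[9, 6, 548], [9, 1], [5, 1], [2, 9]]
`print(b[0])` → prints [9, 6, 548]
`print(len(b))` → prints 3
`print(c[0])` → prints [9, 1]

Answer:
[9, 6, 548]
3
[9, 1]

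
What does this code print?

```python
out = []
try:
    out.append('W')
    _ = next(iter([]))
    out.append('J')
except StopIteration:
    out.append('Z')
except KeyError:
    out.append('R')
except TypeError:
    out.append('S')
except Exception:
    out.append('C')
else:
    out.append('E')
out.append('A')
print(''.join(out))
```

Execution trace: 'W' (try body) → 'Z' (except StopIteration) → 'A' (after the try/except). Output: WZA

Answer: WZA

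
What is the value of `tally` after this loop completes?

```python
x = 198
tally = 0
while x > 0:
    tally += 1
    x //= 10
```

Count digits by repeated division by 10
`tally` takes the values: 0 → 1 → 2 → 3

Answer: 3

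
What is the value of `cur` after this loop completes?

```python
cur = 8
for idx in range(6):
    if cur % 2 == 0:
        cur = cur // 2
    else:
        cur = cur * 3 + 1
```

Collatz-style transformation from 8
`cur` takes the values: 8 → 4 → 2 → 1 → 4 → 2 → 1

Answer: 1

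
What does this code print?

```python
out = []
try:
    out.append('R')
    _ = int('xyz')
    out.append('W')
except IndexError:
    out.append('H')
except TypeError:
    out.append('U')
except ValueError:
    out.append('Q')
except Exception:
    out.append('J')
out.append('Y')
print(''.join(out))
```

Execution trace: 'R' (try body) → 'Q' (except ValueError) → 'Y' (after the try/except). Output: RQY

Answer: RQY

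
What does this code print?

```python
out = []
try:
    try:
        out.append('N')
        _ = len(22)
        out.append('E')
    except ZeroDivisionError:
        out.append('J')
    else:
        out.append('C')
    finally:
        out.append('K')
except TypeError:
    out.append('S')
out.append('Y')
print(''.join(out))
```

Execution trace: 'N' (inner try body) → 'K' (inner finally) → 'S' (outer except TypeError) → 'Y' (after the try/except). Output: NKSY

Answer: NKSY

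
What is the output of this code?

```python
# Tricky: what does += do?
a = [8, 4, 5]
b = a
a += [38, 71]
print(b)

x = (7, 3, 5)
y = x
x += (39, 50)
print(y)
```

Key concept: += behavior differs for mutable vs immutable.
Step by step:
`a = [8, 4, 5]` → a = [8, 4, 5]
`b = a` → b = [8, 4, 5] (same object as a)
`a += [38, 71]` → a = [8, 4, 5, 38, 71] (same object as b); b = [8, 4, 5, 38, 71] (same object as a)
`print(b)` → prints [8, 4, 5, 38, 71]
`x = (7, 3, 5)` → x = (7, 3, 5)
`y = x` → y = (7, 3, 5)
`x += (39, 50)` → x = (7, 3, 5, 39, 50)
`print(y)` → prints (7, 3, 5)

Answer:
[8, 4, 5, 38, 71]
(7, 3, 5)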